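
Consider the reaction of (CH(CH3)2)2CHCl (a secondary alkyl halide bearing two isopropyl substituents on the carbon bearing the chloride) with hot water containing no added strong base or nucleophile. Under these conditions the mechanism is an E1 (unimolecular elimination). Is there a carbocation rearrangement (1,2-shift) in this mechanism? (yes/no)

yes

The first-formed carbocation is secondary.
The adjacent isopropyl carbon already bears 2 other carbon substituents and has a hydrogen to migrate; after a 1,2-hydride shift from that carbon the positive charge sits on a tertiary centre.
Tertiary is more stable than secondary, so the shift occurs.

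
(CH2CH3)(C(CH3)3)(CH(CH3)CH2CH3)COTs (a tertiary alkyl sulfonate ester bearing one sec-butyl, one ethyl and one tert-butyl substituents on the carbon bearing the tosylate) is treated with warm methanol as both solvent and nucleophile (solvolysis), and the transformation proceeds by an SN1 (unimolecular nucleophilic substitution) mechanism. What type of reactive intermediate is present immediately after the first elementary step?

Step 1: Ionisation: the C–O σ-bond cleaves heterolytically; both bonding electrons depart with TsO⁻, leaving a tertiary carbocation at the α-carbon.
After step 1 the species present is a tertiary carbocation.

tertiary carbocation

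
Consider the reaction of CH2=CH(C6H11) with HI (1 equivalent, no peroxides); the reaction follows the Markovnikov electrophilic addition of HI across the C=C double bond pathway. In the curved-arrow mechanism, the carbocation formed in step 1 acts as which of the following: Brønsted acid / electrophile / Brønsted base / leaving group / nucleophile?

electrophile

Step 3: The I⁻ anion donates a lone pair to the carbocation, forming the new C–I σ-bond and giving the neutral alkyl halide.
The carbocation formed in step 1 accepts an electron pair into an empty or π* orbital — it is the electrophile.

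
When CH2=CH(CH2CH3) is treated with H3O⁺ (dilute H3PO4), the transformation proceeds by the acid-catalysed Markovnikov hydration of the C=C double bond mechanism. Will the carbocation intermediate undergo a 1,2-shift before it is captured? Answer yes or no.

no

The first-formed carbocation is secondary.
No single 1,2-shift to an adjacent carbon would produce a more-substituted cation than the one already present, so no rearrangement occurs.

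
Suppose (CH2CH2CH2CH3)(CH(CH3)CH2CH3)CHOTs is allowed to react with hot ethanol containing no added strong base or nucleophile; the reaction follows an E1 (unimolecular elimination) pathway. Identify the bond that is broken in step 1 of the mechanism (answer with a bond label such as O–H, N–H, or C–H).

C–O

Step 1: Unassisted departure of TsO⁻ (taking the C–O bonding pair) generates a secondary carbocation.
The bond broken in this step is the C–O bond.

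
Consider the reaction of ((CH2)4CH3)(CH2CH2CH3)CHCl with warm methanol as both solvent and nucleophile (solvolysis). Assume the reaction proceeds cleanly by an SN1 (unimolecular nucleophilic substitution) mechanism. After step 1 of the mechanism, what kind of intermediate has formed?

secondary carbocation

Step 1: Ionisation: the C–Cl σ-bond cleaves heterolytically; both bonding electrons depart with Cl⁻, leaving a secondary carbocation at the α-carbon.
After step 1 the species present is a secondary carbocation.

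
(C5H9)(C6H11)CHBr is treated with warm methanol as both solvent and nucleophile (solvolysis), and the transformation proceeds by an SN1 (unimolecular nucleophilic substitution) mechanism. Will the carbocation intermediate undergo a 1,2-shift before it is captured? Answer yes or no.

The first-formed carbocation is secondary.
The adjacent cyclopentyl carbon already bears 2 other carbon substituents and has a hydrogen to migrate; after a 1,2-hydride shift from that carbon the positive charge sits on a tertiary centre.
Tertiary is more stable than secondary, so the shift occurs.

yes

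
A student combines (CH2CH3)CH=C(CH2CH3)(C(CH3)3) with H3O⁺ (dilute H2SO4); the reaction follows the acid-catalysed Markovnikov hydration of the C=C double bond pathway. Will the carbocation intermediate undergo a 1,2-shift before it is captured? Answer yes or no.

The first-formed carbocation is tertiary.
No single 1,2-shift to an adjacent carbon would produce a more-substituted cation than the one already present, so no rearrangement occurs.

no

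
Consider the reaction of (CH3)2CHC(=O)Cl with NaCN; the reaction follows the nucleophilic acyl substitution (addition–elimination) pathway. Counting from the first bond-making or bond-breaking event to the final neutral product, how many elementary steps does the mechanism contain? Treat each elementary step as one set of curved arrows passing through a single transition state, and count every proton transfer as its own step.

2

Step 1: A lone pair on the C of CN⁻ attacks the electrophilic acyl carbon; the π(C=O) electrons move onto oxygen, giving a tetrahedral intermediate.
Step 2: Elimination step: re-formation of the carbonyl π bond drives out Cl⁻, giving the new acyl compound.
Total: 2 elementary steps.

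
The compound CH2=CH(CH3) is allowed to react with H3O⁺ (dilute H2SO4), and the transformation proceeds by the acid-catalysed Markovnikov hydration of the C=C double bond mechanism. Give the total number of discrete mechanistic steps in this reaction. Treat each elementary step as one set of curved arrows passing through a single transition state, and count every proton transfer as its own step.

Step 1: Electrophilic addition begins with the π(C=C) electrons forming a bond to the proton of H3O⁺. Following Markovnikov's rule, the resulting cation is secondary. H2O is released.
(No 1,2-shift: no single shift to an adjacent carbon would give a more stable cation.)
Step 2: A lone pair on the oxygen of H2O attacks the carbocation, forming a C–O bond and an oxonium ion (a protonated alcohol).
Step 3: H2O removes a proton from the oxonium oxygen, regenerating H3O⁺ and giving the neutral alcohol.
Total: 3 elementary steps.

3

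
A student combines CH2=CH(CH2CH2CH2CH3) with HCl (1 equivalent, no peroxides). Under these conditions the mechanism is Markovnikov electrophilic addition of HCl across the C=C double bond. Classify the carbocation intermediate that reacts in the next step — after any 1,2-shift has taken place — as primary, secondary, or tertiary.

Step 1: Electrophilic addition begins with the π(C=C) electrons forming a bond to the proton of HCl. Following Markovnikov's rule, the resulting cation is secondary. The H–Cl bond breaks heterolytically, releasing Cl⁻.
No single 1,2-shift to an adjacent carbon would give a more-substituted cation, so no rearrangement occurs.

secondary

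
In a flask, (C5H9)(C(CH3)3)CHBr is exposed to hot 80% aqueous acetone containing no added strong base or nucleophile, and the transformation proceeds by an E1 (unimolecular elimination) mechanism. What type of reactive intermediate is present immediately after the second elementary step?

tertiary carbocation

Step 1: Ionisation: the C–Br σ-bond cleaves heterolytically; both bonding electrons depart with Br⁻, leaving a secondary carbocation at the α-carbon.
Step 2: A hydride (H with its bonding pair) migrates from the adjacent cyclopentyl carbon to the cationic centre — a 1,2-hydride shift — upgrading the secondary cation to a tertiary one.
After step 2 the species present is a tertiary carbocation.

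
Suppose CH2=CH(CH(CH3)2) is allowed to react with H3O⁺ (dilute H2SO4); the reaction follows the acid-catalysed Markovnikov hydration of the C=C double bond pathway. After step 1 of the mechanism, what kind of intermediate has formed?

Step 1: The π electrons of the C=C bond attack a proton of H3O⁺; Markovnikov addition places the new C–H on the less-substituted alkene carbon, so the positive charge ends up on the more-substituted carbon — a secondary carbocation. H2O is released.
After step 1 the species present is a secondary carbocation.

secondary carbocation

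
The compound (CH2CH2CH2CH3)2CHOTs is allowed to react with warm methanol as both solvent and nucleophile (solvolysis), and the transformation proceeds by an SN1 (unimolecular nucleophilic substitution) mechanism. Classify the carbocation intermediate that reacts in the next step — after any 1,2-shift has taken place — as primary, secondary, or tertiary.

Step 1: Unassisted departure of TsO⁻ (taking the C–O bonding pair) generates a secondary carbocation.
No single 1,2-shift to an adjacent carbon would give a more-substituted cation, so no rearrangement occurs.

secondary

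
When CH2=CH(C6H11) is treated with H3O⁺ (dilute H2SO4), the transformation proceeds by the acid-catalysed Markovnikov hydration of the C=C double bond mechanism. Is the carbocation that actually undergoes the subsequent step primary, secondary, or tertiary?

tertiary

Step 1: Electrophilic addition begins with the π(C=C) electrons forming a bond to the proton of H3O⁺. Following Markovnikov's rule, the resulting cation is secondary. H2O is released.
Step 2: Carbocation rearrangement: a 1,2-hydride shift from the adjacent cyclohexyl carbon converts the initially-formed secondary cation into the more stable tertiary cation.
The cation rearranges from secondary to tertiary via a 1,2-hydride shift from the adjacent cyclohexyl carbon; the tertiary cation is what reacts next.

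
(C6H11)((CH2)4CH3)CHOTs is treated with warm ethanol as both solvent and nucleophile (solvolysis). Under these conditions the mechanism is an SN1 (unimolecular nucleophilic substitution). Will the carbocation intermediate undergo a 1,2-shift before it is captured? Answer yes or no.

yes

The first-formed carbocation is secondary.
The adjacent cyclohexyl carbon already bears 2 other carbon substituents and has a hydrogen to migrate; after a 1,2-hydride shift from that carbon the positive charge sits on a tertiary centre.
Tertiary is more stable than secondary, so the shift occurs.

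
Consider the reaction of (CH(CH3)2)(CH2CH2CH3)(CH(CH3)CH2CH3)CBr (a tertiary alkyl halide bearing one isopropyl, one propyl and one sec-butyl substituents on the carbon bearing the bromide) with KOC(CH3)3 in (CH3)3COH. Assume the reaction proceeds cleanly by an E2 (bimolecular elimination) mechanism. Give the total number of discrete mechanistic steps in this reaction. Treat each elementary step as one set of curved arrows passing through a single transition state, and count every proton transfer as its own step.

1

Step 1: In one step, (CH3)3CO⁻ pulls off a β-proton, the C–Br bond cleaves, and a C=C double bond forms between the α- and β-carbons (E2, anti elimination).
Total: 1 elementary step.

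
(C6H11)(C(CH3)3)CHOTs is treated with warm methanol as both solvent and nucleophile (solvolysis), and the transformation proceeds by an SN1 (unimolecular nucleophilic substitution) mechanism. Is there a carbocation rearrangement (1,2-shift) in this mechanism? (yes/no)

The first-formed carbocation is secondary.
The adjacent cyclohexyl carbon already bears 2 other carbon substituents and has a hydrogen to migrate; after a 1,2-hydride shift from that carbon the positive charge sits on a tertiary centre.
Tertiary is more stable than secondary, so the shift occurs.

yes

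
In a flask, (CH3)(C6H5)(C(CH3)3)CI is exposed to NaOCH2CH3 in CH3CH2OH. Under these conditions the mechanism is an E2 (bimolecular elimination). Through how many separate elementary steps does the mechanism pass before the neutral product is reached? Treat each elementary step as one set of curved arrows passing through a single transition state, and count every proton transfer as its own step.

Step 1: Concerted anti-periplanar elimination: CH3CH2O⁻ abstracts a β-H while I⁻ leaves, and the C–H electrons become the new C=C π bond — all in a single transition state.
Total: 1 elementary step.

1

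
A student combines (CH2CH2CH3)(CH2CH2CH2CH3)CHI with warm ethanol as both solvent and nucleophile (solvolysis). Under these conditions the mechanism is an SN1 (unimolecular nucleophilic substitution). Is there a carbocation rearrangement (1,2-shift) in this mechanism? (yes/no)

no

The first-formed carbocation is secondary.
No single 1,2-shift to an adjacent carbon would produce a more-substituted cation than the one already present, so no rearrangement occurs.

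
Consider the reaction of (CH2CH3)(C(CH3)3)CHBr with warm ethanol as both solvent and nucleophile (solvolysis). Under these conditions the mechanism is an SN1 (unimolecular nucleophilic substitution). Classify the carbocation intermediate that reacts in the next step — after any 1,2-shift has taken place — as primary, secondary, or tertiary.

tertiary

Step 1: Ionisation: the C–Br σ-bond cleaves heterolytically; both bonding electrons depart with Br⁻, leaving a secondary carbocation at the α-carbon.
Step 2: Carbocation rearrangement: a 1,2-methyl shift from the adjacent tert-butyl carbon converts the initially-formed secondary cation into the more stable tertiary cation.
The cation rearranges from secondary to tertiary via a 1,2-methyl shift from the adjacent tert-butyl carbon; the tertiary cation is what reacts next.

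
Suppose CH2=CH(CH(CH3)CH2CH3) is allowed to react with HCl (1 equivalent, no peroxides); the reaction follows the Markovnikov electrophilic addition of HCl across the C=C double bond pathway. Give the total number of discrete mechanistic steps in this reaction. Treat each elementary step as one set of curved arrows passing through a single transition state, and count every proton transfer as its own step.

Step 1: The π electrons of the C=C bond attack a proton of HCl; Markovnikov addition places the new C–H on the less-substituted alkene carbon, so the positive charge ends up on the more-substituted carbon — a secondary carbocation. The H–Cl bond breaks heterolytically, releasing Cl⁻.
Step 2: A 1,2-hydride shift from the adjacent sec-butyl carbon moves the positive charge from the secondary centre to an adjacent carbon, generating a more stable tertiary carbocation.
Step 3: The Cl⁻ anion donates a lone pair to the carbocation, forming the new C–Cl σ-bond and giving the neutral alkyl halide.
Total: 3 elementary steps.

3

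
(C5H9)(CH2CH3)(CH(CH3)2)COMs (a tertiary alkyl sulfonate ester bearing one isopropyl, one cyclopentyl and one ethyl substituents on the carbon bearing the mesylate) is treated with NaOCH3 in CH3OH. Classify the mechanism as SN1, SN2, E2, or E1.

Conditions: a strong base with a tertiary substrate bearing a β-hydrogen.
These conditions are the textbook signature of the E2 pathway.
A strong (often hindered) base removes a β-H in concert with loss of the leaving group — bimolecular elimination.

E2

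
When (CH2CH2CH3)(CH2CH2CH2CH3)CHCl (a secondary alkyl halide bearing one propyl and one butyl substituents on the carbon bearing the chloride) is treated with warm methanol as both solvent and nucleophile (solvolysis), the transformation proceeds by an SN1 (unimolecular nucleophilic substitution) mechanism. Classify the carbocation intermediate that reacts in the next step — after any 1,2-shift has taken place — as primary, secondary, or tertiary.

Step 1: Unassisted departure of Cl⁻ (taking the C–Cl bonding pair) generates a secondary carbocation.
No single 1,2-shift to an adjacent carbon would give a more-substituted cation, so no rearrangement occurs.

secondary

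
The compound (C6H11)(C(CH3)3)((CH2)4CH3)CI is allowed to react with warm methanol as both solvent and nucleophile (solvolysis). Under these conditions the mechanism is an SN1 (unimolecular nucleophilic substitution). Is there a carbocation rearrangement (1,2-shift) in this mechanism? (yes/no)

The first-formed carbocation is tertiary.
No single 1,2-shift to an adjacent carbon would produce a more-substituted cation than the one already present, so no rearrangement occurs.

no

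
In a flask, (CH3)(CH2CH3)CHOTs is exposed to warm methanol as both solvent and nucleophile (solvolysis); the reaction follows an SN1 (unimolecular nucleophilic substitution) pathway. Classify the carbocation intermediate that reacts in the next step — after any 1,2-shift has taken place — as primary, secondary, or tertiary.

secondary

Step 1: Unassisted departure of TsO⁻ (taking the C–O bonding pair) generates a secondary carbocation.
No single 1,2-shift to an adjacent carbon would give a more-substituted cation, so no rearrangement occurs.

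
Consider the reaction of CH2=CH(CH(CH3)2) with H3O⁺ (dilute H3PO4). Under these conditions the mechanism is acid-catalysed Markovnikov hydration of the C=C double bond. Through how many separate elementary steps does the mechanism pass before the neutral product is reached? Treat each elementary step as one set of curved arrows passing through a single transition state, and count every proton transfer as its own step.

4

Step 1: Protonation of the alkene by H3O⁺: the π bond acts as the nucleophile and picks up H⁺, giving the more stable (Markovnikov) secondary carbocation. H2O is released.
Step 2: Carbocation rearrangement: a 1,2-hydride shift from the adjacent isopropyl carbon converts the initially-formed secondary cation into the more stable tertiary cation.
Step 3: Water acts as the nucleophile: an oxygen lone pair bonds to the cationic carbon, giving an oxonium-ion intermediate.
Step 4: Proton transfer from the O–H of the oxonium ion to H2O completes the catalytic cycle and yields the alcohol.
Total: 4 elementary steps.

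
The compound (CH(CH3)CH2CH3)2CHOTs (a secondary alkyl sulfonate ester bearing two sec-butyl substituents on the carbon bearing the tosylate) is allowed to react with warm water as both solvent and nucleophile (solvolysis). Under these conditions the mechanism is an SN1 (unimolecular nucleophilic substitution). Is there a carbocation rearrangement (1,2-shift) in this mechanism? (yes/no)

yes

The first-formed carbocation is secondary.
The adjacent sec-butyl carbon already bears 2 other carbon substituents and has a hydrogen to migrate; after a 1,2-hydride shift from that carbon the positive charge sits on a tertiary centre.
Tertiary is more stable than secondary, so the shift occurs.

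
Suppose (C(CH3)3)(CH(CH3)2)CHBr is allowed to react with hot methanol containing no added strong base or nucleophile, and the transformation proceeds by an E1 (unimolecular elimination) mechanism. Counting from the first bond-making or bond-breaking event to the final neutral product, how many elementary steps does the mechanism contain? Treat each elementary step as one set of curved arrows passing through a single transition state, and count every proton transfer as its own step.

Step 1: Rate-determining heterolysis of the C–Br bond gives Br⁻ and a secondary carbocation.
Step 2: A 1,2-hydride shift from the adjacent isopropyl carbon moves the positive charge from the secondary centre to an adjacent carbon, generating a more stable tertiary carbocation.
Step 3: A methanol molecule (solvent) deprotonates a β-carbon; as the C–H bond breaks, those electrons form the new alkene π bond.
Total: 3 elementary steps.

3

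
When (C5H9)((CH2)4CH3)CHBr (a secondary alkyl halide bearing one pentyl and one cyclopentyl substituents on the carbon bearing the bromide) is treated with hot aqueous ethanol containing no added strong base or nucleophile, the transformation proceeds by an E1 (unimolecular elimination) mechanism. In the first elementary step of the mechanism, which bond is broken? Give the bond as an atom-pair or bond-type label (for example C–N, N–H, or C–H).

Step 1: The C–Br bond breaks with both electrons going to the bromide; Br⁻ leaves and a secondary carbocation remains.
The bond broken in this step is the C–Br bond.

C–Br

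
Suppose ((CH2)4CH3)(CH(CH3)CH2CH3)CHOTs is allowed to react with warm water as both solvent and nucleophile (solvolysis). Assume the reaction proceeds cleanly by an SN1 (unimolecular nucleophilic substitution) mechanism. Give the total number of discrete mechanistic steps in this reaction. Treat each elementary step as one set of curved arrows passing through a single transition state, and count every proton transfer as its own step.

Step 1: Unassisted departure of TsO⁻ (taking the C–O bonding pair) generates a secondary carbocation.
Step 2: A 1,2-hydride shift from the adjacent sec-butyl carbon moves the positive charge from the secondary centre to an adjacent carbon, generating a more stable tertiary carbocation.
Step 3: Nucleophilic capture: the oxygen of H2O bonds to the cationic carbon, producing an oxonium-ion intermediate.
Step 4: Proton transfer from the O–H of the oxonium ion to a solvent molecule delivers the neutral alcohol.
Total: 4 elementary steps.

4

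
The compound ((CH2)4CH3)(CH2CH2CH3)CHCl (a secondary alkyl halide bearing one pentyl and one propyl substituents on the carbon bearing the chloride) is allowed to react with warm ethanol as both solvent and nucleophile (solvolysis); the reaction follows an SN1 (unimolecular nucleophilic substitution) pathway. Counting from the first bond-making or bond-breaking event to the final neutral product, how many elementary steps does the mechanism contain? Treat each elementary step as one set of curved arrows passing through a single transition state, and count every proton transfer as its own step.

Step 1: Rate-determining heterolysis of the C–Cl bond gives Cl⁻ and a secondary carbocation.
(No 1,2-shift: no single shift to an adjacent carbon would give a more stable cation.)
Step 2: CH3CH2OH donates an oxygen lone pair into the empty p orbital of the cation, giving a protonated ether (an oxonium ion).
Step 3: Deprotonation of the oxonium oxygen by solvent ethanol yields the neutral ether.
Total: 3 elementary steps.

3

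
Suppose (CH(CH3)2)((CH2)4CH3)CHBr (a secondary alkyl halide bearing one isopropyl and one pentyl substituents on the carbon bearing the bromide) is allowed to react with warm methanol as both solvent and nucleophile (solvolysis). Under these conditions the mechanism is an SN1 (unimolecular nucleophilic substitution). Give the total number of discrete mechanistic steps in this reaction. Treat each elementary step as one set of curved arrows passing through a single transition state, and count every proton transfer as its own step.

4

Step 1: The C–Br bond breaks with both electrons going to the bromide; Br⁻ leaves and a secondary carbocation remains.
Step 2: A hydride (H with its bonding pair) migrates from the adjacent isopropyl carbon to the cationic centre — a 1,2-hydride shift — upgrading the secondary cation to a tertiary one.
Step 3: Nucleophilic capture: the oxygen of CH3OH bonds to the cationic carbon, producing an oxonium-ion intermediate.
Step 4: Proton transfer from the O–H of the oxonium ion to a solvent molecule delivers the neutral ether.
Total: 4 elementary steps.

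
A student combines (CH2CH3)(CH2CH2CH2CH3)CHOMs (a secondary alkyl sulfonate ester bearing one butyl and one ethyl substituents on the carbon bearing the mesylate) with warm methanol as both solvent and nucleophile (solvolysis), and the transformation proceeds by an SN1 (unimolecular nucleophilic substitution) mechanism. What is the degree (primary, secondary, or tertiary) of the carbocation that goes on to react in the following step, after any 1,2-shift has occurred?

Step 1: The C–O bond breaks with both electrons going to the mesylate; MsO⁻ leaves and a secondary carbocation remains.
No single 1,2-shift to an adjacent carbon would give a more-substituted cation, so no rearrangement occurs.

secondary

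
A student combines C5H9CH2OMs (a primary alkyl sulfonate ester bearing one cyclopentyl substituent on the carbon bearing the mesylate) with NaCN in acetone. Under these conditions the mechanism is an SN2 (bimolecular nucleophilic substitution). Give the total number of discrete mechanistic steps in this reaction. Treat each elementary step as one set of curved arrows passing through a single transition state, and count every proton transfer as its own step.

Step 1: Backside attack by CN⁻ on the carbon bearing the mesylate: the new C–C bond forms as the C–O bond breaks, with Walden inversion at carbon.
Total: 1 elementary step.

1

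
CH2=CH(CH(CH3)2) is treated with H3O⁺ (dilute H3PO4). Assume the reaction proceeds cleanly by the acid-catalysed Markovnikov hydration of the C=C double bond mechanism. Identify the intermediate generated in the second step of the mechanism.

tertiary carbocation

Step 1: Electrophilic addition begins with the π(C=C) electrons forming a bond to the proton of H3O⁺. Following Markovnikov's rule, the resulting cation is secondary. H2O is released.
Step 2: Carbocation rearrangement: a 1,2-hydride shift from the adjacent isopropyl carbon converts the initially-formed secondary cation into the more stable tertiary cation.
After step 2 the species present is a tertiary carbocation.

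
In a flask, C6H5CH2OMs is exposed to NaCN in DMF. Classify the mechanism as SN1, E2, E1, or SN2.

Conditions: a primary substrate with a strong nucleophile in the polar aprotic solvent DMF.
These conditions are the textbook signature of the SN2 pathway.
An unhindered substrate with a strong nucleophile in a polar aprotic solvent favours one-step backside displacement.

SN2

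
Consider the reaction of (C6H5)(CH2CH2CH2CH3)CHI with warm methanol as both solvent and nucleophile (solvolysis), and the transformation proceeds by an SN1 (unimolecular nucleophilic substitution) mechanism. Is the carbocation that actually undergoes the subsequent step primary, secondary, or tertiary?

secondary

Step 1: Ionisation: the C–I σ-bond cleaves heterolytically; both bonding electrons depart with I⁻, leaving a secondary carbocation at the α-carbon.
No single 1,2-shift to an adjacent carbon would give a more-substituted cation, so no rearrangement occurs.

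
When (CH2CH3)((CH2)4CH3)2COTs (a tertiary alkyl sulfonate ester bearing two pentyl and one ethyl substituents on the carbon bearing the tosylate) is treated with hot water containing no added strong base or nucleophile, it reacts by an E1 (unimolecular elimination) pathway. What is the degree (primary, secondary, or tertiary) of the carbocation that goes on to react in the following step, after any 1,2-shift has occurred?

Step 1: Unassisted departure of TsO⁻ (taking the C–O bonding pair) generates a tertiary carbocation.
No single 1,2-shift to an adjacent carbon would give a more-substituted cation, so no rearrangement occurs.

tertiary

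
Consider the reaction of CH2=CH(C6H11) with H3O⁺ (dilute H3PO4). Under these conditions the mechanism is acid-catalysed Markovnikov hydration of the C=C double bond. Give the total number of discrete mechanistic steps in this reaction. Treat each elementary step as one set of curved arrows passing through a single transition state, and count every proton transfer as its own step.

Step 1: Protonation of the alkene by H3O⁺: the π bond acts as the nucleophile and picks up H⁺, giving the more stable (Markovnikov) secondary carbocation. H2O is released.
Step 2: Carbocation rearrangement: a 1,2-hydride shift from the adjacent cyclohexyl carbon converts the initially-formed secondary cation into the more stable tertiary cation.
Step 3: A lone pair on the oxygen of H2O attacks the carbocation, forming a C–O bond and an oxonium ion (a protonated alcohol).
Step 4: Deprotonation of the oxonium ion by a water molecule delivers the neutral alcohol and regenerates the acid catalyst.
Total: 4 elementary steps.

4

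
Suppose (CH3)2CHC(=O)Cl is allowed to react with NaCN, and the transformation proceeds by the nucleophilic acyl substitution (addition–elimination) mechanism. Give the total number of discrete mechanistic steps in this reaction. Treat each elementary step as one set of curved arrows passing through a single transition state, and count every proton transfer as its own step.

Step 1: Nucleophilic addition of CN⁻ to the acyl carbon breaks the π(C=O) bond and yields a tetrahedral, anionic intermediate.
Step 2: Collapse of the tetrahedral intermediate: the alkoxide oxygen pushes its lone pair back to re-form C=O while Cl⁻ leaves.
Total: 2 elementary steps.

2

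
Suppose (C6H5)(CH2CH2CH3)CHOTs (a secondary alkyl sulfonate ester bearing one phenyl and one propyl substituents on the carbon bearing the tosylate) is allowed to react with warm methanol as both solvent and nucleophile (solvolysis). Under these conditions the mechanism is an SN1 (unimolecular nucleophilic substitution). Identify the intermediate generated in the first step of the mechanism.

Step 1: Unassisted departure of TsO⁻ (taking the C–O bonding pair) generates a secondary carbocation.
After step 1 the species present is a secondary carbocation.

secondary carbocation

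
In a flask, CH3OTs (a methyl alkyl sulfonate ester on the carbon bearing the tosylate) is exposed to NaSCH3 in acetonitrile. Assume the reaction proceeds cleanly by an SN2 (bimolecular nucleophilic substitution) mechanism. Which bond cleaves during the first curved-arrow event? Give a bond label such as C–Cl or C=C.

Step 1: Backside attack by CH3S⁻ on the carbon bearing the tosylate: the new C–S bond forms as the C–O bond breaks, with Walden inversion at carbon.
The bond broken in this step is the C–O bond.

C–O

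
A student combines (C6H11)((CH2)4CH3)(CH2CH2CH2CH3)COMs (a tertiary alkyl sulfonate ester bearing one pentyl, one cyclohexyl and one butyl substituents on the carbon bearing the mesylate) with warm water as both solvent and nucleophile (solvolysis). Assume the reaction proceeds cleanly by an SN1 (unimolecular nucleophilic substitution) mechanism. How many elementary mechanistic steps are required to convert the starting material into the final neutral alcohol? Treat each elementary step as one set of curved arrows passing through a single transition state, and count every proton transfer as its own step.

Step 1: Ionisation: the C–O σ-bond cleaves heterolytically; both bonding electrons depart with MsO⁻, leaving a tertiary carbocation at the α-carbon.
(No 1,2-shift: no single shift to an adjacent carbon would give a more stable cation.)
Step 2: A lone pair on the oxygen of H2O attacks the carbocation, forming a new C–O σ-bond and an oxonium ion.
Step 3: Proton transfer from the O–H of the oxonium ion to a solvent molecule delivers the neutral alcohol.
Total: 3 elementary steps.

3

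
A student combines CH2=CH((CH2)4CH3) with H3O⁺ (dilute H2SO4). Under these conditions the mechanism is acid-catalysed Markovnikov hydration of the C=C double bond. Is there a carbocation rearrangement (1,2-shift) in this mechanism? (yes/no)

no

The first-formed carbocation is secondary.
No single 1,2-shift to an adjacent carbon would produce a more-substituted cation than the one already present, so no rearrangement occurs.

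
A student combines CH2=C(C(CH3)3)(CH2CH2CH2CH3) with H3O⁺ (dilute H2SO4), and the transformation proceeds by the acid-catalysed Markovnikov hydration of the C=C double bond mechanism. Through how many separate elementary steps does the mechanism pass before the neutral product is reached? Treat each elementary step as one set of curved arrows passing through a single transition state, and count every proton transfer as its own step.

3

Step 1: Protonation of the alkene by H3O⁺: the π bond acts as the nucleophile and picks up H⁺, giving the more stable (Markovnikov) tertiary carbocation. H2O is released.
(No 1,2-shift: no single shift to an adjacent carbon would give a more stable cation.)
Step 2: A lone pair on the oxygen of H2O attacks the carbocation, forming a C–O bond and an oxonium ion (a protonated alcohol).
Step 3: Proton transfer from the O–H of the oxonium ion to H2O completes the catalytic cycle and yields the alcohol.
Total: 3 elementary steps.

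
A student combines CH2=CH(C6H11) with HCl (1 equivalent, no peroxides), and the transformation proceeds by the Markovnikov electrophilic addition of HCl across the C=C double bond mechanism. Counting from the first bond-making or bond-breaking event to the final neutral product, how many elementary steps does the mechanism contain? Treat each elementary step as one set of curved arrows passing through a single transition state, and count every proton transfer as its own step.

Step 1: The π electrons of the C=C bond attack a proton of HCl; Markovnikov addition places the new C–H on the less-substituted alkene carbon, so the positive charge ends up on the more-substituted carbon — a secondary carbocation. The H–Cl bond breaks heterolytically, releasing Cl⁻.
Step 2: A hydride (H with its bonding pair) migrates from the adjacent cyclohexyl carbon to the cationic centre — a 1,2-hydride shift — upgrading the secondary cation to a tertiary one.
Step 3: Nucleophilic attack by Cl⁻ on the carbocation completes the addition, giving R–Cl.
Total: 3 elementary steps.

3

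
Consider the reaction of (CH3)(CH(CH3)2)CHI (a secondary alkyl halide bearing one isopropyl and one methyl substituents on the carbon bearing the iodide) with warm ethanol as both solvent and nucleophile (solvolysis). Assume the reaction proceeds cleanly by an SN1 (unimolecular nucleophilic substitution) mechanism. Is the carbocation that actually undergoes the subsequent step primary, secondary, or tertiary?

tertiary

Step 1: Unassisted departure of I⁻ (taking the C–I bonding pair) generates a secondary carbocation.
Step 2: A hydride (H with its bonding pair) migrates from the adjacent isopropyl carbon to the cationic centre — a 1,2-hydride shift — upgrading the secondary cation to a tertiary one.
The cation rearranges from secondary to tertiary via a 1,2-hydride shift from the adjacent isopropyl carbon; the tertiary cation is what reacts next.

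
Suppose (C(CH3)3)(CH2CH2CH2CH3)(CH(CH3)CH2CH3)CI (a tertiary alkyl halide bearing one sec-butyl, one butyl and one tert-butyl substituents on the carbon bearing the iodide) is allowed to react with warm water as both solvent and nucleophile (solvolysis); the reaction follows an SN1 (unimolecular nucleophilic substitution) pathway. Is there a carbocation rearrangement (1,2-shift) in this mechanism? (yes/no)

The first-formed carbocation is tertiary.
No single 1,2-shift to an adjacent carbon would produce a more-substituted cation than the one already present, so no rearrangement occurs.

no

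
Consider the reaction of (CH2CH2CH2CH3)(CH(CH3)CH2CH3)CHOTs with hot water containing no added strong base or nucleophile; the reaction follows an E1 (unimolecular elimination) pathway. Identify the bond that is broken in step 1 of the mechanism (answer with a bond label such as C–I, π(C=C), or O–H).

Step 1: The C–O bond breaks with both electrons going to the tosylate; TsO⁻ leaves and a secondary carbocation remains.
The bond broken in this step is the C–O bond.

C–O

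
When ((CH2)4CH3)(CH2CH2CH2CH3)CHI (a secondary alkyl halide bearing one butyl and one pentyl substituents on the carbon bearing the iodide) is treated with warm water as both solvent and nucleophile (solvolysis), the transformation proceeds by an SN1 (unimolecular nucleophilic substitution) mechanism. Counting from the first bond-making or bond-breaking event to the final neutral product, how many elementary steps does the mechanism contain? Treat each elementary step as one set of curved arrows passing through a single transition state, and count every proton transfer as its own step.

Step 1: Ionisation: the C–I σ-bond cleaves heterolytically; both bonding electrons depart with I⁻, leaving a secondary carbocation at the α-carbon.
(No 1,2-shift: no single shift to an adjacent carbon would give a more stable cation.)
Step 2: H2O donates an oxygen lone pair into the empty p orbital of the cation, giving a protonated alcohol (an oxonium ion).
Step 3: Proton transfer from the O–H of the oxonium ion to a solvent molecule delivers the neutral alcohol.
Total: 3 elementary steps.

3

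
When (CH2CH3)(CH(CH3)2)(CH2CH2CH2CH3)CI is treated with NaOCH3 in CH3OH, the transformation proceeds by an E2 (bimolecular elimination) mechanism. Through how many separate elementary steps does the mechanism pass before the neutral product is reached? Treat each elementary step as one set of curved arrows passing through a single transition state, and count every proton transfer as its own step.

Step 1: Concerted anti-periplanar elimination: CH3O⁻ abstracts a β-H while I⁻ leaves, and the C–H electrons become the new C=C π bond — all in a single transition state.
Total: 1 elementary step.

1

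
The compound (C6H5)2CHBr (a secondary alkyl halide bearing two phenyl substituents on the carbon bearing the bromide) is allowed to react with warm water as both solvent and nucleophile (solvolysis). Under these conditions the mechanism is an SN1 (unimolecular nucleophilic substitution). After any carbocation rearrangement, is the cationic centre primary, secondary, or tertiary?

Step 1: The C–Br bond breaks with both electrons going to the bromide; Br⁻ leaves and a secondary carbocation remains.
No single 1,2-shift to an adjacent carbon would give a more-substituted cation, so no rearrangement occurs.

secondary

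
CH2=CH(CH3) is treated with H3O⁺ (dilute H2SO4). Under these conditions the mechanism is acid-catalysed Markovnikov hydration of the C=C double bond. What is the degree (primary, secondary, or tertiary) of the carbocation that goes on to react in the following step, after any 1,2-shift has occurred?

secondary

Step 1: Electrophilic addition begins with the π(C=C) electrons forming a bond to the proton of H3O⁺. Following Markovnikov's rule, the resulting cation is secondary. H2O is released.
No single 1,2-shift to an adjacent carbon would give a more-substituted cation, so no rearrangement occurs.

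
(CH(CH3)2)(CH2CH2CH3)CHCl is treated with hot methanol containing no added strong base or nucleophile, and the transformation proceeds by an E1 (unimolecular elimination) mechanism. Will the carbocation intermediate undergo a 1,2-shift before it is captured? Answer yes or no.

yes

The first-formed carbocation is secondary.
The adjacent isopropyl carbon already bears 2 other carbon substituents and has a hydrogen to migrate; after a 1,2-hydride shift from that carbon the positive charge sits on a tertiary centre.
Tertiary is more stable than secondary, so the shift occurs.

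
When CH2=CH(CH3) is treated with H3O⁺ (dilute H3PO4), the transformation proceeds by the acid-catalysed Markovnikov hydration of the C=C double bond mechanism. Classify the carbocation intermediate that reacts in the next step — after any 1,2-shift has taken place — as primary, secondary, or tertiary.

Step 1: Protonation of the alkene by H3O⁺: the π bond acts as the nucleophile and picks up H⁺, giving the more stable (Markovnikov) secondary carbocation. H2O is released.
No single 1,2-shift to an adjacent carbon would give a more-substituted cation, so no rearrangement occurs.

secondary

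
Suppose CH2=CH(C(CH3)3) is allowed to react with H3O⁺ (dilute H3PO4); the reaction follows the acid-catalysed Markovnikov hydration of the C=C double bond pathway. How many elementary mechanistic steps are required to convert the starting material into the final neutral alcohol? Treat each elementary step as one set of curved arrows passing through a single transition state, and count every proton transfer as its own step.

Step 1: The π electrons of the C=C bond attack a proton of H3O⁺; Markovnikov addition places the new C–H on the less-substituted alkene carbon, so the positive charge ends up on the more-substituted carbon — a secondary carbocation. H2O is released.
Step 2: A 1,2-methyl shift from the adjacent tert-butyl carbon moves the positive charge from the secondary centre to an adjacent carbon, generating a more stable tertiary carbocation.
Step 3: A lone pair on the oxygen of H2O attacks the carbocation, forming a C–O bond and an oxonium ion (a protonated alcohol).
Step 4: H2O removes a proton from the oxonium oxygen, regenerating H3O⁺ and giving the neutral alcohol.
Total: 4 elementary steps.

4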